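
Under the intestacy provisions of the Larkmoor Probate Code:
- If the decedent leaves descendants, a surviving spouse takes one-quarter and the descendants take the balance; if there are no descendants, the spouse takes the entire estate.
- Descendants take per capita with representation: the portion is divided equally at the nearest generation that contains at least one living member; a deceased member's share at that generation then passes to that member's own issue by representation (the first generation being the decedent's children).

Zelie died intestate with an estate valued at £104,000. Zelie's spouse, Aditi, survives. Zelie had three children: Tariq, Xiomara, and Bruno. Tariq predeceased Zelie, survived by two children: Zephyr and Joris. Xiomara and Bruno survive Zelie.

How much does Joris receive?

Joris receives £13,000.

Aditi takes one-quarter of £104,000 = £26,000. The remaining £78,000 passes to the descendants.
The descendants' portion (£78,000) is divided into 3 shares of £26,000: Xiomara and Bruno each take £26,000; Tariq's £26,000 share passes to Tariq's issue.
Tariq's share (£26,000) is divided into 2 shares of £13,000: Zephyr and Joris each take £13,000.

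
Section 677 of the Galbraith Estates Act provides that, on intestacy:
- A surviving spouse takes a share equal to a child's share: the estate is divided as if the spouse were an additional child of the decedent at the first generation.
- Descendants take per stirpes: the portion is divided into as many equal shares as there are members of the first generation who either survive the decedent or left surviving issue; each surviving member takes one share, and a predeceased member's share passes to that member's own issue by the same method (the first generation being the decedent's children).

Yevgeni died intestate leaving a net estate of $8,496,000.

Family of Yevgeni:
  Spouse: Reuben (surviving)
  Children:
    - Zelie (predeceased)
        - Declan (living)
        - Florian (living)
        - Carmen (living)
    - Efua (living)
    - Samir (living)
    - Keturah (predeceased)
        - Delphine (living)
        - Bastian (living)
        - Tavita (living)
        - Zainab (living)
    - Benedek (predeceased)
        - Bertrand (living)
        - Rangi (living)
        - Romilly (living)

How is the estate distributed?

Reuben: $1,416,000; Declan: $472,000; Florian: $472,000; Carmen: $472,000; Efua: $1,416,000; Samir: $1,416,000; Delphine: $354,000; Bastian: $354,000; Tavita: $354,000; Zainab: $354,000; Bertrand: $472,000; Rangi: $472,000; Romilly: $472,000

The spouse counts as an additional share at the children's level, so there are 6 primary shares of $1,416,000. Reuben takes one such share ($1,416,000).
The children's combined portion ($7,080,000) is divided into 5 shares of $1,416,000: Efua and Samir each take $1,416,000; Zelie's $1,416,000 share passes to Zelie's issue; Keturah's $1,416,000 share passes to Keturah's issue; Benedek's $1,416,000 share passes to Benedek's issue.
Zelie's share ($1,416,000) is divided into 3 shares of $472,000: Declan, Florian, and Carmen each take $472,000.
Keturah's share ($1,416,000) is divided into 4 shares of $354,000: Delphine, Bastian, Tavita, and Zainab each take $354,000.
Benedek's share ($1,416,000) is divided into 3 shares of $472,000: Bertrand, Rangi, and Romilly each take $472,000.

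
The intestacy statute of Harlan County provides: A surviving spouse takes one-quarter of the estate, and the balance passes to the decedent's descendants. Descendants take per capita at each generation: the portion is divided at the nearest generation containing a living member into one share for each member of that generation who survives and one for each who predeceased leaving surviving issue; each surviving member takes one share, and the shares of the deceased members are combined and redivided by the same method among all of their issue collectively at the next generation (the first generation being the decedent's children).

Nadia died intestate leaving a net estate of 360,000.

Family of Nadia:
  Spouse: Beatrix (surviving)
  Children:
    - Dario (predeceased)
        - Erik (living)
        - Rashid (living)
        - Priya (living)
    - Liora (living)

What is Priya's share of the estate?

Priya receives 45,000.

Beatrix takes one-quarter of 360,000 = 90,000. The remaining 270,000 passes to the descendants.
The descendants' portion (270,000) is divided at the children's generation into 2 shares of 135,000. Liora takes 135,000. The remaining share for the deceased Dario (135,000) is carried to the next generation.
That pool (135,000) is divided at the grandchildren's generation equally among Erik, Rashid, and Priya: 45,000 each.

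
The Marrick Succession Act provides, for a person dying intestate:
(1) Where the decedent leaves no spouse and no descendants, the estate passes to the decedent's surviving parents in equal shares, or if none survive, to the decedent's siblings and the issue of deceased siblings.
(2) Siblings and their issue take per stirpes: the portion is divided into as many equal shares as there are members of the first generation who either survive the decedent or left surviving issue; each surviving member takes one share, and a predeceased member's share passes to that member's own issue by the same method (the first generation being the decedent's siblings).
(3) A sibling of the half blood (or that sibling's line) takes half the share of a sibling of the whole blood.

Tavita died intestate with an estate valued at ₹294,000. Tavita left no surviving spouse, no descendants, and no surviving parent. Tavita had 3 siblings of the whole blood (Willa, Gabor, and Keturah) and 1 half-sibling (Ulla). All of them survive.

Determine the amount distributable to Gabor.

The entire ₹294,000 passes to the siblings and their issue.
Counting each half-blood sibling's line as half a unit, there are 7/2 units in ₹294,000, so one unit is ₹84,000. Whole-blood lines (Willa, Gabor, and Keturah) take ₹84,000 each; half-blood lines (Ulla) take ₹42,000 each.

Gabor receives ₹84,000.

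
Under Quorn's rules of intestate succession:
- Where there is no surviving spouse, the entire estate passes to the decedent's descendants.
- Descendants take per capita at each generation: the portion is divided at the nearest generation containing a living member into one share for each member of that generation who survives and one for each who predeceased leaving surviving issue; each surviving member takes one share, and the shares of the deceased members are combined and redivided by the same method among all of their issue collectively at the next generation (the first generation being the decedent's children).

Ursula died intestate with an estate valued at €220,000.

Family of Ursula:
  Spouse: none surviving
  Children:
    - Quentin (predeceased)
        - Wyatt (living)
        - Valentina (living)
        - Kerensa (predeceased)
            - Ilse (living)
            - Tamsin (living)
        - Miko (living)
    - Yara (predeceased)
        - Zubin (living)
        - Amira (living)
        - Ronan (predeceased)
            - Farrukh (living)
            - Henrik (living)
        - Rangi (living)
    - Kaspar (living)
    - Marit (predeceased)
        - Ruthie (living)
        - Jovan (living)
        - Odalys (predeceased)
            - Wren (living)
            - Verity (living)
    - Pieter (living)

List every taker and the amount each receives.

The entire €220,000 passes to the descendants.
That amount (€220,000) is divided at the children's generation into 5 shares of €44,000. Kaspar and Pieter each take €44,000. The 3 shares of the deceased (Quentin, Yara, and Marit) are combined into a pool of €132,000.
That pool (€132,000) is divided at the grandchildren's generation into 11 shares of €12,000. Wyatt, Valentina, Miko, Zubin, Amira, Rangi, Ruthie, and Jovan each take €12,000. The 3 shares of the deceased (Kerensa, Ronan, and Odalys) are combined into a pool of €36,000.
That pool (€36,000) is divided at the great-grandchildren's generation equally among Ilse, Tamsin, Farrukh, Henrik, Wren, and Verity: €6,000 each.

Wyatt: €12,000; Valentina: €12,000; Ilse: €6,000; Tamsin: €6,000; Miko: €12,000; Zubin: €12,000; Amira: €12,000; Farrukh: €6,000; Henrik: €6,000; Rangi: €12,000; Kaspar: €44,000; Ruthie: €12,000; Jovan: €12,000; Wren: €6,000; Verity: €6,000; Pieter: €44,000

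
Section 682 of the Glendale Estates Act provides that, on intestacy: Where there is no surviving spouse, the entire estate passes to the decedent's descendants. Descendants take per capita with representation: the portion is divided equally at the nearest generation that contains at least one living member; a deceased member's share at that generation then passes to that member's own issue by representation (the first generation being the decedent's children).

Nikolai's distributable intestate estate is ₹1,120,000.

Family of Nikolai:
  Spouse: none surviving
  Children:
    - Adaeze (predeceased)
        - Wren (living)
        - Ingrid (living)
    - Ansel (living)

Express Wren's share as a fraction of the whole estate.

Wren receives 1/4 of the estate.

The entire ₹1,120,000 passes to the descendants.
That amount (₹1,120,000) is divided into 2 shares of ₹560,000: Ansel takes ₹560,000; Adaeze's ₹560,000 share passes to Adaeze's issue.
Adaeze's share (₹560,000) is divided into 2 shares of ₹280,000: Wren and Ingrid each take ₹280,000.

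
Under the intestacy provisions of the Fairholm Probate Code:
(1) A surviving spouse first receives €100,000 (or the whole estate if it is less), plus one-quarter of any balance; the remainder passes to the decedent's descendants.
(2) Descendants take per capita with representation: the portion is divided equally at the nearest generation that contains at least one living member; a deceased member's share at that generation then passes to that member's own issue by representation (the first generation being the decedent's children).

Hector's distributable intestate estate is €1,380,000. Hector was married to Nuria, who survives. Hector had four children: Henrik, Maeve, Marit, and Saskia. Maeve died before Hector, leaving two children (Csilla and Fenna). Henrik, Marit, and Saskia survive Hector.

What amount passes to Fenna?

Fenna receives €120,000.

Nuria first takes €100,000, leaving a balance of €1,280,000. Nuria then takes one-quarter of the balance (€320,000), for a total of €420,000. The remaining €960,000 passes to the descendants.
The descendants' portion (€960,000) is divided into 4 shares of €240,000: Henrik, Marit, and Saskia each take €240,000; Maeve's €240,000 share passes to Maeve's issue.
Maeve's share (€240,000) is divided into 2 shares of €120,000: Csilla and Fenna each take €120,000.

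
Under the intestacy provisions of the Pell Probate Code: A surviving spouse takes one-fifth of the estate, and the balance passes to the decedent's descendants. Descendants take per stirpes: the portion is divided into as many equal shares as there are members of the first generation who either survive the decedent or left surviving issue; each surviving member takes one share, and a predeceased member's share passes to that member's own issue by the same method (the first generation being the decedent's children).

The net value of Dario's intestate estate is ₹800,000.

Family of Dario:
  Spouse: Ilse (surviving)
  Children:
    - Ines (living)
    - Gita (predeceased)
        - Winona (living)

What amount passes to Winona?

Ilse takes one-fifth of ₹800,000 = ₹160,000. The remaining ₹640,000 passes to the descendants.
The descendants' portion (₹640,000) is divided into 2 shares of ₹320,000: Ines takes ₹320,000; Gita's ₹320,000 share passes to Gita's issue.
Gita's share (₹320,000) passes entirely to Winona.

Winona receives ₹320,000.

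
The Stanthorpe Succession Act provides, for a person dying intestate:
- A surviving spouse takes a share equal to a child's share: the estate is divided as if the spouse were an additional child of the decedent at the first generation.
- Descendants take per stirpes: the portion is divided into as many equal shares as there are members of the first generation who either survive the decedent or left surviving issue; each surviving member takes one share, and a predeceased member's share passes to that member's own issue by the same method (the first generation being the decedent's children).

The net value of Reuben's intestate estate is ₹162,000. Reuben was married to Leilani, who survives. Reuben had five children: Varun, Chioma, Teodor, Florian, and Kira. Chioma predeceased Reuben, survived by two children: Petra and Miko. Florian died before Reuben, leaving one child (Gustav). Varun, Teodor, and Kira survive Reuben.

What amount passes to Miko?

The spouse counts as an additional share at the children's level, so there are 6 primary shares of ₹27,000. Leilani takes one such share (₹27,000).
The children's combined portion (₹135,000) is divided into 5 shares of ₹27,000: Varun, Teodor, and Kira each take ₹27,000; Chioma's ₹27,000 share passes to Chioma's issue; Florian's ₹27,000 share passes to Florian's issue.
Chioma's share (₹27,000) is divided into 2 shares of ₹13,500: Petra and Miko each take ₹13,500.
Florian's share (₹27,000) passes entirely to Gustav.

Miko receives ₹13,500.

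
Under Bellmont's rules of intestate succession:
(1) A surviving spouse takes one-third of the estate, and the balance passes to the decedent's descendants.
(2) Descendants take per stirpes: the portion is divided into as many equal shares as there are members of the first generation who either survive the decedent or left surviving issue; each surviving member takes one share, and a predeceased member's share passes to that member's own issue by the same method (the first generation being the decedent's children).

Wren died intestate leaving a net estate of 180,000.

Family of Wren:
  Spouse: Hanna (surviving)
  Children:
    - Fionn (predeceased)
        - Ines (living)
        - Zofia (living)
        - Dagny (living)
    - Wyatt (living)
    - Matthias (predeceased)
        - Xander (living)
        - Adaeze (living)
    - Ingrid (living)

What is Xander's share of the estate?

Hanna takes one-third of 180,000 = 60,000. The remaining 120,000 passes to the descendants.
The descendants' portion (120,000) is divided into 4 shares of 30,000: Wyatt and Ingrid each take 30,000; Fionn's 30,000 share passes to Fionn's issue; Matthias's 30,000 share passes to Matthias's issue.
Fionn's share (30,000) is divided into 3 shares of 10,000: Ines, Zofia, and Dagny each take 10,000.
Matthias's share (30,000) is divided into 2 shares of 15,000: Xander and Adaeze each take 15,000.

Xander receives 15,000.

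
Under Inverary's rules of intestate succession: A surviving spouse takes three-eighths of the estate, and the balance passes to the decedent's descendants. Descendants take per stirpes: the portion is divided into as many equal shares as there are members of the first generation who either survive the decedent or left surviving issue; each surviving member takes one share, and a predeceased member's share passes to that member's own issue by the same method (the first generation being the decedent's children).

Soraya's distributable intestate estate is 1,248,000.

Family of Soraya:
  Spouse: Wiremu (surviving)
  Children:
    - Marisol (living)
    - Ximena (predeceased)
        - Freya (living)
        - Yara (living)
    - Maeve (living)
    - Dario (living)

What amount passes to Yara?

Yara receives 97,500.

Wiremu takes three-eighths of 1,248,000 = 468,000. The remaining 780,000 passes to the descendants.
The descendants' portion (780,000) is divided into 4 shares of 195,000: Marisol, Maeve, and Dario each take 195,000; Ximena's 195,000 share passes to Ximena's issue.
Ximena's share (195,000) is divided into 2 shares of 97,500: Freya and Yara each take 97,500.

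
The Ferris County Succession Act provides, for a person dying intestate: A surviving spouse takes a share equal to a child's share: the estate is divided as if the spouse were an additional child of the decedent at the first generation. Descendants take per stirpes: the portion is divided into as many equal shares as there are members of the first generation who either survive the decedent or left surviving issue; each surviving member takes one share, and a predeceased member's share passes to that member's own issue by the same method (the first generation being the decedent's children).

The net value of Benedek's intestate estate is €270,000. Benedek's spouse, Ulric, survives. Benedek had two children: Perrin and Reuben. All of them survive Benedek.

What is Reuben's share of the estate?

Reuben receives €90,000.

The spouse counts as an additional share at the children's level, so there are 3 primary shares of €90,000. Ulric takes one such share (€90,000).
The children's combined portion (€180,000) is divided into 2 shares of €90,000: Perrin and Reuben each take €90,000.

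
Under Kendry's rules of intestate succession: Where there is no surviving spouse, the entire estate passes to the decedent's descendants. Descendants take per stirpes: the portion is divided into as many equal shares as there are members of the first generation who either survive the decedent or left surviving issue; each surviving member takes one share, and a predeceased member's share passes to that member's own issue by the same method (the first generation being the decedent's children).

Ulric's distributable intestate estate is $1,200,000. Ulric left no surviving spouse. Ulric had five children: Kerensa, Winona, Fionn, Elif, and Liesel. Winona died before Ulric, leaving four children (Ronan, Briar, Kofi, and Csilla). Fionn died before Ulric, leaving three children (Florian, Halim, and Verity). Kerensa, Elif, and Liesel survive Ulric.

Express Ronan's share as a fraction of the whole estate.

The entire $1,200,000 passes to the descendants.
That amount ($1,200,000) is divided into 5 shares of $240,000: Kerensa, Elif, and Liesel each take $240,000; Winona's $240,000 share passes to Winona's issue; Fionn's $240,000 share passes to Fionn's issue.
Winona's share ($240,000) is divided into 4 shares of $60,000: Ronan, Briar, Kofi, and Csilla each take $60,000.
Fionn's share ($240,000) is divided into 3 shares of $80,000: Florian, Halim, and Verity each take $80,000.

Ronan receives 1/20 of the estate.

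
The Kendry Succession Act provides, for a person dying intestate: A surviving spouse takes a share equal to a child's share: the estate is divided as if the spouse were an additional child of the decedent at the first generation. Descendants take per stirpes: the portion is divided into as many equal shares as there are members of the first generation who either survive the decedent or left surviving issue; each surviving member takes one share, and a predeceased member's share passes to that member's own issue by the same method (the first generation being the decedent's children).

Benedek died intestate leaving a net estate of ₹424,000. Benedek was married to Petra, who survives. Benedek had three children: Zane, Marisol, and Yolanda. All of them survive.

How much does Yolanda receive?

Yolanda receives ₹106,000.

The spouse counts as an additional share at the children's level, so there are 4 primary shares of ₹106,000. Petra takes one such share (₹106,000).
The children's combined portion (₹318,000) is divided into 3 shares of ₹106,000: Zane, Marisol, and Yolanda each take ₹106,000.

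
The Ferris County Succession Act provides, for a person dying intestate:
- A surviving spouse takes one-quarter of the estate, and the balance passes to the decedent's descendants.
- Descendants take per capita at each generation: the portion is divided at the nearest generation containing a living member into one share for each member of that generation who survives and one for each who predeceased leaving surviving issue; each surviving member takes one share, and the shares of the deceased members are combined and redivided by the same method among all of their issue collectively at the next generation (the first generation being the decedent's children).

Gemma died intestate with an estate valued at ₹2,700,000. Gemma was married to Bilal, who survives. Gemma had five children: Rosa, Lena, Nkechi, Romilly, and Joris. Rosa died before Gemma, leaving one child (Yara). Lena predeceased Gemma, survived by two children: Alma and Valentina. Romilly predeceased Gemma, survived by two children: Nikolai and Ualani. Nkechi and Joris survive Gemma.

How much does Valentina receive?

Bilal takes one-quarter of ₹2,700,000 = ₹675,000. The remaining ₹2,025,000 passes to the descendants.
The descendants' portion (₹2,025,000) is divided at the children's generation into 5 shares of ₹405,000. Nkechi and Joris each take ₹405,000. The 3 shares of the deceased (Rosa, Lena, and Romilly) are combined into a pool of ₹1,215,000.
That pool (₹1,215,000) is divided at the grandchildren's generation equally among Yara, Alma, Valentina, Nikolai, and Ualani: ₹243,000 each.

Valentina receives ₹243,000.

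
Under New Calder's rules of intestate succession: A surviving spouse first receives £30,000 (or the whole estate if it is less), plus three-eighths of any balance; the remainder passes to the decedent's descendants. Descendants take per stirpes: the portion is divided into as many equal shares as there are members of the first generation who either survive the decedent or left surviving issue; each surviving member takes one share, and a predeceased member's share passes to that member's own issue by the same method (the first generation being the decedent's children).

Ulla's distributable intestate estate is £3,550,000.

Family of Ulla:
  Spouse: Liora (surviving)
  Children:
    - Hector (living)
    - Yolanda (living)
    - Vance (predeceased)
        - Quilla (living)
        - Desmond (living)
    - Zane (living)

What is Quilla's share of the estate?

Liora first takes £30,000, leaving a balance of £3,520,000. Liora then takes three-eighths of the balance (£1,320,000), for a total of £1,350,000. The remaining £2,200,000 passes to the descendants.
The descendants' portion (£2,200,000) is divided into 4 shares of £550,000: Hector, Yolanda, and Zane each take £550,000; Vance's £550,000 share passes to Vance's issue.
Vance's share (£550,000) is divided into 2 shares of £275,000: Quilla and Desmond each take £275,000.

Quilla receives £275,000.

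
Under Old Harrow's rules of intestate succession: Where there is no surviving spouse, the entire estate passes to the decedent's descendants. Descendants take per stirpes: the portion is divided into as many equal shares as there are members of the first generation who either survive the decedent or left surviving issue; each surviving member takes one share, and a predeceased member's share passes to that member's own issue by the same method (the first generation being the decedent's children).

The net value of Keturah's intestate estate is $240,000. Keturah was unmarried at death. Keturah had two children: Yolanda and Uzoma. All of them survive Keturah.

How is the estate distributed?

The entire $240,000 passes to the descendants.
That amount ($240,000) is divided into 2 shares of $120,000: Yolanda and Uzoma each take $120,000.

Yolanda: $120,000; Uzoma: $120,000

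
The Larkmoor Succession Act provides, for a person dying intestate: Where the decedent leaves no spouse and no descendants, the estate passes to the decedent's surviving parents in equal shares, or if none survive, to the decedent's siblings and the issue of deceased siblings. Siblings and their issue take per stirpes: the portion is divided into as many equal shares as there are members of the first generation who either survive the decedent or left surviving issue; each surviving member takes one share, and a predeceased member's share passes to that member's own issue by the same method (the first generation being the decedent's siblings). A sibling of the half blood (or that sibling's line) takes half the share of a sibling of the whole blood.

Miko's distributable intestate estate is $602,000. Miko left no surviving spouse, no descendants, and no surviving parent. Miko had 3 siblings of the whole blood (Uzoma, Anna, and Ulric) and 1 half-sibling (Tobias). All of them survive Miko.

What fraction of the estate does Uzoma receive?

The entire $602,000 passes to the siblings and their issue.
Counting each half-blood sibling's line as half a unit, there are 7/2 units in $602,000, so one unit is $172,000. Whole-blood lines (Uzoma, Anna, and Ulric) take $172,000 each; half-blood lines (Tobias) take $86,000 each.

Uzoma receives 2/7 of the estate.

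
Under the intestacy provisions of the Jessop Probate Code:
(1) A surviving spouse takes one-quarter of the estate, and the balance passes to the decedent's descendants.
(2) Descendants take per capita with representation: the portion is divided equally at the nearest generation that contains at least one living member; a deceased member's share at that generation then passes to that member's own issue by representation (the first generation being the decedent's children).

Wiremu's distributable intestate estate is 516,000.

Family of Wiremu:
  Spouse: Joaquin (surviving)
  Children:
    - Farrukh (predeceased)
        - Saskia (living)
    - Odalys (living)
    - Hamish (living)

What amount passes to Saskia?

Saskia receives 129,000.

Joaquin takes one-quarter of 516,000 = 129,000. The remaining 387,000 passes to the descendants.
The descendants' portion (387,000) is divided into 3 shares of 129,000: Odalys and Hamish each take 129,000; Farrukh's 129,000 share passes to Farrukh's issue.
Farrukh's share (129,000) passes entirely to Saskia.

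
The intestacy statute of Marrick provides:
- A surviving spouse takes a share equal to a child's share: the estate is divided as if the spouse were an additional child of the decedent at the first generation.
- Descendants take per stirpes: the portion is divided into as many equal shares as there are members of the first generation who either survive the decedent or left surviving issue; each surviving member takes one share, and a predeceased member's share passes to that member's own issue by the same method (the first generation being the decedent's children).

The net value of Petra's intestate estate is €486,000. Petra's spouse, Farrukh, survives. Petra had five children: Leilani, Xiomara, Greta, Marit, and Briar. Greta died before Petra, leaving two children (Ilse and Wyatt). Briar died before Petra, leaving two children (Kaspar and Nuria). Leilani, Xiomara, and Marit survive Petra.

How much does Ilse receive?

The spouse counts as an additional share at the children's level, so there are 6 primary shares of €81,000. Farrukh takes one such share (€81,000).
The children's combined portion (€405,000) is divided into 5 shares of €81,000: Leilani, Xiomara, and Marit each take €81,000; Greta's €81,000 share passes to Greta's issue; Briar's €81,000 share passes to Briar's issue.
Greta's share (€81,000) is divided into 2 shares of €40,500: Ilse and Wyatt each take €40,500.
Briar's share (€81,000) is divided into 2 shares of €40,500: Kaspar and Nuria each take €40,500.

Ilse receives €40,500.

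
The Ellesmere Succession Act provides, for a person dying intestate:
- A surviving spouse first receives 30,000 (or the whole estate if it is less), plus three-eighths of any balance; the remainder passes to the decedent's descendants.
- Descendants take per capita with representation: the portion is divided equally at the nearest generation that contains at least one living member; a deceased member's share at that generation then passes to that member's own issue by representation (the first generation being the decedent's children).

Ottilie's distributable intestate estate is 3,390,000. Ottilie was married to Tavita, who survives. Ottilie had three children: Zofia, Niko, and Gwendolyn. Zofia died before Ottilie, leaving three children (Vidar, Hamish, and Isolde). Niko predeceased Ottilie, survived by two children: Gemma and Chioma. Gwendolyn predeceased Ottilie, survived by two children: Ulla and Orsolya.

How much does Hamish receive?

Tavita first takes 30,000, leaving a balance of 3,360,000. Tavita then takes three-eighths of the balance (1,260,000), for a total of 1,290,000. The remaining 2,100,000 passes to the descendants.
No child survives, so the initial division is made at the grandchildren's generation.
The descendants' portion (2,100,000) is divided into 7 shares of 300,000: Vidar, Hamish, Isolde, Gemma, Chioma, Ulla, and Orsolya each take 300,000.

Hamish receives 300,000.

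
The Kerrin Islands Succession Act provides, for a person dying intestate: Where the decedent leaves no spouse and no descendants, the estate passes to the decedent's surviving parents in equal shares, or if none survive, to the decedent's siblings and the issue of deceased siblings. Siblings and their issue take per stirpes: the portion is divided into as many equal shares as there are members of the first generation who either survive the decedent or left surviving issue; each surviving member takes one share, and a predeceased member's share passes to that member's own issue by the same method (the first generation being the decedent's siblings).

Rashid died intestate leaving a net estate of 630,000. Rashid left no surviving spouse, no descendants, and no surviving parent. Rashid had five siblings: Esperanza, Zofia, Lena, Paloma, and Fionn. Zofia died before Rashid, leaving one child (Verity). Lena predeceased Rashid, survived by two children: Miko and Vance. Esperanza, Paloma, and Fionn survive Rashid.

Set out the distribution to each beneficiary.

The entire 630,000 passes to the siblings and their issue.
That amount (630,000) is divided into 5 shares of 126,000: Esperanza, Paloma, and Fionn each take 126,000; Zofia's 126,000 share passes to Zofia's issue; Lena's 126,000 share passes to Lena's issue.
Zofia's share (126,000) passes entirely to Verity.
Lena's share (126,000) is divided into 2 shares of 63,000: Miko and Vance each take 63,000.

Esperanza: 126,000; Verity: 126,000; Miko: 63,000; Vance: 63,000; Paloma: 126,000; Fionn: 126,000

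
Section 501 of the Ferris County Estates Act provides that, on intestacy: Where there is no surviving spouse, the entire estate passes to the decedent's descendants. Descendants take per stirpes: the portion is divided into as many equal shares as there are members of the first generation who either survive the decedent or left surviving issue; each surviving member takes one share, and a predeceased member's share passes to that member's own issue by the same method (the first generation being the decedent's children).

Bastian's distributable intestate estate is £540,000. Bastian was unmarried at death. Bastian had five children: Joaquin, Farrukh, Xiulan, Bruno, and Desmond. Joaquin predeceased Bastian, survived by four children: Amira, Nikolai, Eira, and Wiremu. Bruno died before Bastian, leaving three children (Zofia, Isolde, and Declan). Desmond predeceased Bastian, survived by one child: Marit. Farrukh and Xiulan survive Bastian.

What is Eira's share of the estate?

Eira receives £27,000.

The entire £540,000 passes to the descendants.
That amount (£540,000) is divided into 5 shares of £108,000: Farrukh and Xiulan each take £108,000; Joaquin's £108,000 share passes to Joaquin's issue; Bruno's £108,000 share passes to Bruno's issue; Desmond's £108,000 share passes to Desmond's issue.
Joaquin's share (£108,000) is divided into 4 shares of £27,000: Amira, Nikolai, Eira, and Wiremu each take £27,000.
Bruno's share (£108,000) is divided into 3 shares of £36,000: Zofia, Isolde, and Declan each take £36,000.
Desmond's share (£108,000) passes entirely to Marit.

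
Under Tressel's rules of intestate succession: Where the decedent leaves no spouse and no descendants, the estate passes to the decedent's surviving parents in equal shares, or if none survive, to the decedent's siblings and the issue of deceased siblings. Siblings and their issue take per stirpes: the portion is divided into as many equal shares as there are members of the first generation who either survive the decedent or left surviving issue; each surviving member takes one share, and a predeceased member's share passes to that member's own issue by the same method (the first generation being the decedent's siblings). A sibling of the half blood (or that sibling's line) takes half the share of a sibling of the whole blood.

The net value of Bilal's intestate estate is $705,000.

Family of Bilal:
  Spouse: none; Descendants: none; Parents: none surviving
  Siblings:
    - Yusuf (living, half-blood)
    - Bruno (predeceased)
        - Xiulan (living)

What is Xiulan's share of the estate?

Xiulan receives $470,000.

The entire $705,000 passes to the siblings and their issue.
Counting each half-blood sibling's line as half a unit, there are 3/2 units in $705,000, so one unit is $470,000. Whole-blood lines (Bruno) take $470,000 each; half-blood lines (Yusuf) take $235,000 each.
Bruno's share ($470,000) passes entirely to Xiulan.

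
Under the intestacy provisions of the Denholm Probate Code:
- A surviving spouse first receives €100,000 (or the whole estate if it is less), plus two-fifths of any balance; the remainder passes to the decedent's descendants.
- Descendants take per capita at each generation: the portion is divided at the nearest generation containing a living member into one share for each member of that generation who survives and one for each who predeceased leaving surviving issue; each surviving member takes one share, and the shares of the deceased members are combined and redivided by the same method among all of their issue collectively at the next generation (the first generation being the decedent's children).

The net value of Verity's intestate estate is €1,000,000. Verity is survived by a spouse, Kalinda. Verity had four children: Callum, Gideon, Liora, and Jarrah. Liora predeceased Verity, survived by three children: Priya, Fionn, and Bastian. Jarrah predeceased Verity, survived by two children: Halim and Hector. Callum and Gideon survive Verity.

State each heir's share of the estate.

Kalinda: €460,000; Callum: €135,000; Gideon: €135,000; Priya: €54,000; Fionn: €54,000; Bastian: €54,000; Halim: €54,000; Hector: €54,000

Kalinda first takes €100,000, leaving a balance of €900,000. Kalinda then takes two-fifths of the balance (€360,000), for a total of €460,000. The remaining €540,000 passes to the descendants.
The descendants' portion (€540,000) is divided at the children's generation into 4 shares of €135,000. Callum and Gideon each take €135,000. The 2 shares of the deceased (Liora and Jarrah) are combined into a pool of €270,000.
That pool (€270,000) is divided at the grandchildren's generation equally among Priya, Fionn, Bastian, Halim, and Hector: €54,000 each.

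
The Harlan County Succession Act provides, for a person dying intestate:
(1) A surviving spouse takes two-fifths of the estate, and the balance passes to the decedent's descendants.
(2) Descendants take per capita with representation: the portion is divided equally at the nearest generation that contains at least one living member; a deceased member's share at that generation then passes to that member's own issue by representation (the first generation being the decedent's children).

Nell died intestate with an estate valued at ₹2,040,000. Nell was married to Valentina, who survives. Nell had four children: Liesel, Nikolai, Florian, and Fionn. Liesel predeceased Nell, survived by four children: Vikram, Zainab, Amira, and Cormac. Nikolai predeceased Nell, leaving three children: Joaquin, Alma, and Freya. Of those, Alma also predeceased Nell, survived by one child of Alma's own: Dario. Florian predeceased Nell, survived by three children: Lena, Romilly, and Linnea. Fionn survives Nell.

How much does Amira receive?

Amira receives ₹76,500.

Valentina takes two-fifths of ₹2,040,000 = ₹816,000. The remaining ₹1,224,000 passes to the descendants.
The descendants' portion (₹1,224,000) is divided into 4 shares of ₹306,000: Fionn takes ₹306,000; Liesel's ₹306,000 share passes to Liesel's issue; Nikolai's ₹306,000 share passes to Nikolai's issue; Florian's ₹306,000 share passes to Florian's issue.
Liesel's share (₹306,000) is divided into 4 shares of ₹76,500: Vikram, Zainab, Amira, and Cormac each take ₹76,500.
Nikolai's share (₹306,000) is divided into 3 shares of ₹102,000: Joaquin and Freya each take ₹102,000; Alma's ₹102,000 share passes to Alma's issue.
Alma's share (₹102,000) passes entirely to Dario.
Florian's share (₹306,000) is divided into 3 shares of ₹102,000: Lena, Romilly, and Linnea each take ₹102,000.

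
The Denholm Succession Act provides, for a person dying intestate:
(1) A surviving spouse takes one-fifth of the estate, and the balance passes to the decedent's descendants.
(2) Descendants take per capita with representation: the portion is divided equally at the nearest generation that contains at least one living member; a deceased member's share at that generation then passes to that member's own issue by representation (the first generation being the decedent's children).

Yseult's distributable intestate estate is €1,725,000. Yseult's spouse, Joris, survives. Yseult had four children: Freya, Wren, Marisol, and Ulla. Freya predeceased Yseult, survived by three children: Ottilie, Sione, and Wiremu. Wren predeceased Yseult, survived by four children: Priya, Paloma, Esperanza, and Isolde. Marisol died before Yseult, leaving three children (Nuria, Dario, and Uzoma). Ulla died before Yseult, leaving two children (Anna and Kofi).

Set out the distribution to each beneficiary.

Joris: €345,000; Ottilie: €115,000; Sione: €115,000; Wiremu: €115,000; Priya: €115,000; Paloma: €115,000; Esperanza: €115,000; Isolde: €115,000; Nuria: €115,000; Dario: €115,000; Uzoma: €115,000; Anna: €115,000; Kofi: €115,000

Joris takes one-fifth of €1,725,000 = €345,000. The remaining €1,380,000 passes to the descendants.
No child survives, so the initial division is made at the grandchildren's generation.
The descendants' portion (€1,380,000) is divided into 12 shares of €115,000: Ottilie, Sione, Wiremu, Priya, Paloma, Esperanza, Isolde, Nuria, Dario, Uzoma, Anna, and Kofi each take €115,000.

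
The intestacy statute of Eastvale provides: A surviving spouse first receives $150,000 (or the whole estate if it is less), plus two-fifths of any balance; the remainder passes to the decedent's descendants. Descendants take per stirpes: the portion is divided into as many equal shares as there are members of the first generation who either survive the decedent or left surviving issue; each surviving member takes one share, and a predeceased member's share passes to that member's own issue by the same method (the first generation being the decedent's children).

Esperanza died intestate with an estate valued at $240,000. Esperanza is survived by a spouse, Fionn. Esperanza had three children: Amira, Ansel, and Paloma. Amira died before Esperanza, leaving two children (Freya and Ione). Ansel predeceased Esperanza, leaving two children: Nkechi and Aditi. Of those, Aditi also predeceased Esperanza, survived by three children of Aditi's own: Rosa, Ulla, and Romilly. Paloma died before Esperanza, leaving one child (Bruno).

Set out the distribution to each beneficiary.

Fionn first takes $150,000, leaving a balance of $90,000. Fionn then takes two-fifths of the balance ($36,000), for a total of $186,000. The remaining $54,000 passes to the descendants.
The descendants' portion ($54,000) is divided into 3 shares of $18,000: Amira's $18,000 share passes to Amira's issue; Ansel's $18,000 share passes to Ansel's issue; Paloma's $18,000 share passes to Paloma's issue.
Amira's share ($18,000) is divided into 2 shares of $9,000: Freya and Ione each take $9,000.
Ansel's share ($18,000) is divided into 2 shares of $9,000: Nkechi takes $9,000; Aditi's $9,000 share passes to Aditi's issue.
Aditi's share ($9,000) is divided into 3 shares of $3,000: Rosa, Ulla, and Romilly each take $3,000.
Paloma's share ($18,000) passes entirely to Bruno.

Fionn: $186,000; Freya: $9,000; Ione: $9,000; Nkechi: $9,000; Rosa: $3,000; Ulla: $3,000; Romilly: $3,000; Bruno: $18,000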